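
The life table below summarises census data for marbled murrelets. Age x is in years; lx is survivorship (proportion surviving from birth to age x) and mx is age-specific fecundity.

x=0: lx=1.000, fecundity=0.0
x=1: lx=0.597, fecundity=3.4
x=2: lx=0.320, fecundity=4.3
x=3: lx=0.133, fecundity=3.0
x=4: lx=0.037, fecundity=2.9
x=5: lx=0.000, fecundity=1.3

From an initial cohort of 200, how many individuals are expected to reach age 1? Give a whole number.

Expected survivors = N0 · l_1 = 200 × 0.597 = 119.4 → 119

119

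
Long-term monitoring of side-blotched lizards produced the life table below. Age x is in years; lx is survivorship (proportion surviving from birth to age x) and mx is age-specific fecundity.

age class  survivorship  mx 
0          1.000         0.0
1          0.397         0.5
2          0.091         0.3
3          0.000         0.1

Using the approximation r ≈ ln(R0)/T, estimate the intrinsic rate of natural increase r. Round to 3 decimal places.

R0 = Σ lx·mx = 0 + 0.1985 + 0.0273 + 0 = 0.2258
Σ x·lx·mx = 0.2531; T = 0.2531/0.2258 = 1.1209…
r ≈ ln(R0)/T = ln(0.2258)/1.1209… = -1.32759… → -1.328

-1.328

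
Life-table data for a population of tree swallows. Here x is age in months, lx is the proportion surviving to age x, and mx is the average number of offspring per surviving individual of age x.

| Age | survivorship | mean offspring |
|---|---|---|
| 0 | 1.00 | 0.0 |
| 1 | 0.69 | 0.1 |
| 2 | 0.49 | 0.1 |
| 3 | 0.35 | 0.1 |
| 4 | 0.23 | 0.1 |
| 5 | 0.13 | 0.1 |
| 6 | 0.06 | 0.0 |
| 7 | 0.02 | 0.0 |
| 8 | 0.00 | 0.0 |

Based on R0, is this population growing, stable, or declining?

R0 = Σ lx·mx = 0 + 0.069 + 0.049 + 0.035 + 0.023 + 0.013 + 0 + 0 + 0 = 0.189
R0 < 1, so the population is declining.

declining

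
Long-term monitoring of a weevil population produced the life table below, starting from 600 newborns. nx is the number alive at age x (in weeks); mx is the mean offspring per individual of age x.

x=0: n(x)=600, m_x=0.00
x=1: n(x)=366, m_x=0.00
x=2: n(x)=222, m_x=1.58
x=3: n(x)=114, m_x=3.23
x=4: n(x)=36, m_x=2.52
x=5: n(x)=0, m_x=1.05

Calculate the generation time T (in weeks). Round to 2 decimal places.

2.68

lx = nx/n0 = nx/600: 1, 0.61, 0.37, 0.19, 0.06, 0
lx·mx: 0, 0, 0.5846, 0.6137, 0.1512, 0 → R0 = 1.3495
x·lx·mx: 0, 0, 1.1692, 1.8411, 0.6048, 0 → Σ = 3.6151
T = 3.6151 / 1.3495 = 2.678844… → 2.68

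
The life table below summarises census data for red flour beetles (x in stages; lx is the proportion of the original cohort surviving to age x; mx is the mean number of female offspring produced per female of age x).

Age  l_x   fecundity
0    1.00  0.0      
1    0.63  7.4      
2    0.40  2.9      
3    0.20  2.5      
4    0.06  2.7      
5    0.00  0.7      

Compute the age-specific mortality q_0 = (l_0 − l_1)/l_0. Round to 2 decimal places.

0.37

q_0 = (l_0 − l_1) / l_0 = (1 − 0.63) / 1
     = 0.37 / 1 = 0.37 → 0.37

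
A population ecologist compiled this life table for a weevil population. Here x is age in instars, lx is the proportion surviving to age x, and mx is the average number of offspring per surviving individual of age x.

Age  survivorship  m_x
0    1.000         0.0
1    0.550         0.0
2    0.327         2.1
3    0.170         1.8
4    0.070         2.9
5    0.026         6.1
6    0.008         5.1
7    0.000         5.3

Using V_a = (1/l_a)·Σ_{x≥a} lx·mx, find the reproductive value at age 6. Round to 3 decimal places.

5.100

lx·mx for x ≥ 6: 0.0408, 0 → sum = 0.0408
V_6 = 0.0408 / l_6 = 0.0408 / 0.008 = 5.1 → 5.100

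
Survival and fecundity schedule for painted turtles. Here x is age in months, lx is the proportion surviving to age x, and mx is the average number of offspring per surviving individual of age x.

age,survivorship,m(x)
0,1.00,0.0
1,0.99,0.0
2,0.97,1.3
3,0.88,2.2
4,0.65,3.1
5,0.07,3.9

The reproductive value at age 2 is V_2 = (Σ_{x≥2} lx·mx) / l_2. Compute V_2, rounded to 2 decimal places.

lx·mx for x ≥ 2: 1.261, 1.936, 2.015, 0.273 → sum = 5.485
V_2 = 5.485 / l_2 = 5.485 / 0.97 = 5.654639… → 5.65

5.65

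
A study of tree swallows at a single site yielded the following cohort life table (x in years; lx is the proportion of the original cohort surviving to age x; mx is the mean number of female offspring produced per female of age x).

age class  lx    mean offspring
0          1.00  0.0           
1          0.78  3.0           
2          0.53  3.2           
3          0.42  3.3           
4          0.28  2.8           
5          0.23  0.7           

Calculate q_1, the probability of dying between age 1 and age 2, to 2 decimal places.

0.32

q_1 = (l_1 − l_2) / l_1 = (0.78 − 0.53) / 0.78
     = 0.25 / 0.78 = 0.320513… → 0.32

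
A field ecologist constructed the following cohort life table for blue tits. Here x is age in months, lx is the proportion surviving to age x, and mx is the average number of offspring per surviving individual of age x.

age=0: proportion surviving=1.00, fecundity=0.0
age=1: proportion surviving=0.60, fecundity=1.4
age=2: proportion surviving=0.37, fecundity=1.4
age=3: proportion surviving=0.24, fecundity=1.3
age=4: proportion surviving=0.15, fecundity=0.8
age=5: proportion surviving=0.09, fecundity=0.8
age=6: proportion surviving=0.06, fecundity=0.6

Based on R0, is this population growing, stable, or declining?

growing

R0 = Σ lx·mx = 0 + 0.84 + 0.518 + 0.312 + 0.12 + 0.072 + 0.036 = 1.898
R0 > 1, so the population is growing.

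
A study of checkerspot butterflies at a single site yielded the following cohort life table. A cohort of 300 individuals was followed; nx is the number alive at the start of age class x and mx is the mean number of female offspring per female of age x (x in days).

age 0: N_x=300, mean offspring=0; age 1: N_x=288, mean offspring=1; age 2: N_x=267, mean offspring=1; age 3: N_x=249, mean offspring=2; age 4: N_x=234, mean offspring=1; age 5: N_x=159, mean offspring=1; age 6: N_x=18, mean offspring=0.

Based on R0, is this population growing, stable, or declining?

lx = nx/n0 = nx/300: 1, 0.96, 0.89, 0.83, 0.78, 0.53, 0.06
R0 = Σ lx·mx = 0 + 0.96 + 0.89 + 1.66 + 0.78 + 0.53 + 0 = 4.82
R0 > 1, so the population is growing.

growing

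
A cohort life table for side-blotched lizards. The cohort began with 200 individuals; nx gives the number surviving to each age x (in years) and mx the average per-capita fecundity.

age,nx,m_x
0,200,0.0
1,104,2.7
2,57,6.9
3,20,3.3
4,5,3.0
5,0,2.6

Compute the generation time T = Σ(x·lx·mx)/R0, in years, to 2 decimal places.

lx = nx/n0 = nx/200: 1, 0.52, 0.285, 0.1, 0.025, 0
lx·mx: 0, 1.404, 1.9665, 0.33, 0.075, 0 → R0 = 3.7755
x·lx·mx: 0, 1.404, 3.933, 0.99, 0.3, 0 → Σ = 6.627
T = 6.627 / 3.7755 = 1.755264… → 1.76

1.76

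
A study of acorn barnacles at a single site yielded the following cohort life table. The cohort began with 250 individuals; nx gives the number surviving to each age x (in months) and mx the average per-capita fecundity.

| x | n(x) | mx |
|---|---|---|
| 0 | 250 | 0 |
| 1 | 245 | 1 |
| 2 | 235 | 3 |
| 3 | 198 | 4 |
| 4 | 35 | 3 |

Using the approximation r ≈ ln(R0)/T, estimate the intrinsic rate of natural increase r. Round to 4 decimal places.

0.8299

lx = nx/n0 = nx/250: 1, 0.98, 0.94, 0.792, 0.14
R0 = Σ lx·mx = 0 + 0.98 + 2.82 + 3.168 + 0.42 = 7.388
Σ x·lx·mx = 17.804; T = 17.804/7.388 = 2.40985…
r ≈ ln(R0)/T = ln(7.388)/2.40985… = 0.829867… → 0.8299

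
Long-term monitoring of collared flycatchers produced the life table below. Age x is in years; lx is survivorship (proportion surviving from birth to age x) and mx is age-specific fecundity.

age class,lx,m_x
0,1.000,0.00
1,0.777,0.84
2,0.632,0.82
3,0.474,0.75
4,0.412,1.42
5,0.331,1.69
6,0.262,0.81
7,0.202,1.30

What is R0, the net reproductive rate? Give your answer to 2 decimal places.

3.15

lx·mx by age: 0, 0.65268, 0.51824, 0.3555, 0.58504, 0.55939, 0.21222, 0.2626
R0 = Σ lx·mx = 3.14567 → 3.15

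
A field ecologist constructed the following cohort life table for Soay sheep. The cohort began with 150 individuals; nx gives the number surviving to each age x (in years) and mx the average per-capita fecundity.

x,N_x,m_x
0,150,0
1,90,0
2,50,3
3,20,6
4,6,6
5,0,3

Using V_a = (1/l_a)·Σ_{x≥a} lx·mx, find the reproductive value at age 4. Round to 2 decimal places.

6.00

lx = nx/n0 = nx/150: 1, 0.6, 0.33333…, 0.13333…, 0.04, 0
lx·mx for x ≥ 4: 0.24, 0 → sum = 0.24
V_4 = 0.24 / l_4 = 0.24 / 0.04 = 6 → 6.00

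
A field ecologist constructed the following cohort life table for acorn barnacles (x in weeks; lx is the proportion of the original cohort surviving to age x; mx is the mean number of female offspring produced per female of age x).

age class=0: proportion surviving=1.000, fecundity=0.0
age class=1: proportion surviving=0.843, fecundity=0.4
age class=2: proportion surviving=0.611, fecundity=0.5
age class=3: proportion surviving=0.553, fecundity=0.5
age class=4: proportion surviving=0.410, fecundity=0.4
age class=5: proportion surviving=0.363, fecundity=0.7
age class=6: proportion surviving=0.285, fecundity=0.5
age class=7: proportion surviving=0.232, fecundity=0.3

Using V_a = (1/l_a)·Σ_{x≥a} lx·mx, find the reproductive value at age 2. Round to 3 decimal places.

1.984

lx·mx for x ≥ 2: 0.3055, 0.2765, 0.164, 0.2541, 0.1425, 0.0696 → sum = 1.2122
V_2 = 1.2122 / l_2 = 1.2122 / 0.611 = 1.983961… → 1.984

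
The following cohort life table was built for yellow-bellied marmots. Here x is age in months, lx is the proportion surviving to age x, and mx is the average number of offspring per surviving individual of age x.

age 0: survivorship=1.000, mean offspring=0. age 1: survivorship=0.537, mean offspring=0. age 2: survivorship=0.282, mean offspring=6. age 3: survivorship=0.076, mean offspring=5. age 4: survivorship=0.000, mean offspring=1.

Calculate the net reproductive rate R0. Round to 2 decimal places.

2.07

lx·mx by age: 0, 0, 1.692, 0.38, 0
R0 = Σ lx·mx = 2.072 → 2.07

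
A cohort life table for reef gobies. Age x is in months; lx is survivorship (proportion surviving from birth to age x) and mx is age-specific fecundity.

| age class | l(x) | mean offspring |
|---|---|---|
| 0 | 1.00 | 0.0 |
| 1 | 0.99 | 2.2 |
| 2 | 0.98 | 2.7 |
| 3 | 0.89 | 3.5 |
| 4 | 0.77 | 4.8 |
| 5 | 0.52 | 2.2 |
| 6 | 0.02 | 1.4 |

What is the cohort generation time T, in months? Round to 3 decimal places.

lx·mx: 0, 2.178, 2.646, 3.115, 3.696, 1.144, 0.028 → R0 = 12.807
x·lx·mx: 0, 2.178, 5.292, 9.345, 14.784, 5.72, 0.168 → Σ = 37.487
T = 37.487 / 12.807 = 2.927071… → 2.927

2.927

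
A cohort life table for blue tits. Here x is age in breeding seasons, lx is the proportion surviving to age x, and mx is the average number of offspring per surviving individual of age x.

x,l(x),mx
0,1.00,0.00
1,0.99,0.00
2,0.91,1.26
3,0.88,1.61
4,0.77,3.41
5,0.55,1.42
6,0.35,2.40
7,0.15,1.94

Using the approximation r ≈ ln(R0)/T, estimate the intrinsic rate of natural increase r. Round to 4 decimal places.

R0 = Σ lx·mx = 0 + 0 + 1.1466 + 1.4168 + 2.6257 + 0.781 + 0.84 + 0.291 = 7.1011
Σ x·lx·mx = 28.0284; T = 28.0284/7.1011 = 3.94705…
r ≈ ln(R0)/T = ln(7.1011)/3.94705… = 0.496637… → 0.4966

0.4966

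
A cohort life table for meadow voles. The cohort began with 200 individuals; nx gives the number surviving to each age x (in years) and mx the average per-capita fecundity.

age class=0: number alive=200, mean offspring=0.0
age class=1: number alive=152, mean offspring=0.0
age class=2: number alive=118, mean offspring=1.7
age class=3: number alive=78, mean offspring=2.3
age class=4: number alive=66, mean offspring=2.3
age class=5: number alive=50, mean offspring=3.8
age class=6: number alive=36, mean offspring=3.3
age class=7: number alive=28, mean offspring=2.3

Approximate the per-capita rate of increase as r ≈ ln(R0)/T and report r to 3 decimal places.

lx = nx/n0 = nx/200: 1, 0.76, 0.59, 0.39, 0.33, 0.25, 0.18, 0.14
R0 = Σ lx·mx = 0 + 0 + 1.003 + 0.897 + 0.759 + 0.95 + 0.594 + 0.322 = 4.525
Σ x·lx·mx = 18.301; T = 18.301/4.525 = 4.04442…
r ≈ ln(R0)/T = ln(4.525)/4.04442… = 0.37326… → 0.373

0.373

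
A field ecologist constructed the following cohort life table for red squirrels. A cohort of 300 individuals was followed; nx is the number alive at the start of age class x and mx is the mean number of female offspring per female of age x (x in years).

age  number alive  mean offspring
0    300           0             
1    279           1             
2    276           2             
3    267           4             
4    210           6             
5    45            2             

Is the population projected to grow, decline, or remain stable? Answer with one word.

lx = nx/n0 = nx/300: 1, 0.93, 0.92, 0.89, 0.7, 0.15
R0 = Σ lx·mx = 0 + 0.93 + 1.84 + 3.56 + 4.2 + 0.3 = 10.83
R0 > 1, so the population is growing.

growing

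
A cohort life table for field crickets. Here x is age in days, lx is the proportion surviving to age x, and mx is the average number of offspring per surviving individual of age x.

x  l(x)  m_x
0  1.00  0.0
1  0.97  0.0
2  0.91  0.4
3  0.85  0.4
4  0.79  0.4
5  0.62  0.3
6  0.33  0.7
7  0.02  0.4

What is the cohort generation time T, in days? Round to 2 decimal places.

lx·mx: 0, 0, 0.364, 0.34, 0.316, 0.186, 0.231, 0.008 → R0 = 1.445
x·lx·mx: 0, 0, 0.728, 1.02, 1.264, 0.93, 1.386, 0.056 → Σ = 5.384
T = 5.384 / 1.445 = 3.725952… → 3.73

3.73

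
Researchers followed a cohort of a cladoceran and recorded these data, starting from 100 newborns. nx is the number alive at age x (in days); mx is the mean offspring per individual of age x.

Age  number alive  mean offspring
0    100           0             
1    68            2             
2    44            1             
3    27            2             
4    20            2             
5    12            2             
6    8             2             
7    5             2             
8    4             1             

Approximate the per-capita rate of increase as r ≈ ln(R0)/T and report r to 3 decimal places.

0.451

lx = nx/n0 = nx/100: 1, 0.68, 0.44, 0.27, 0.2, 0.12, 0.08, 0.05, 0.04
R0 = Σ lx·mx = 0 + 1.36 + 0.44 + 0.54 + 0.4 + 0.24 + 0.16 + 0.1 + 0.04 = 3.28
Σ x·lx·mx = 8.64; T = 8.64/3.28 = 2.63415…
r ≈ ln(R0)/T = ln(3.28)/2.63415… = 0.45094… → 0.451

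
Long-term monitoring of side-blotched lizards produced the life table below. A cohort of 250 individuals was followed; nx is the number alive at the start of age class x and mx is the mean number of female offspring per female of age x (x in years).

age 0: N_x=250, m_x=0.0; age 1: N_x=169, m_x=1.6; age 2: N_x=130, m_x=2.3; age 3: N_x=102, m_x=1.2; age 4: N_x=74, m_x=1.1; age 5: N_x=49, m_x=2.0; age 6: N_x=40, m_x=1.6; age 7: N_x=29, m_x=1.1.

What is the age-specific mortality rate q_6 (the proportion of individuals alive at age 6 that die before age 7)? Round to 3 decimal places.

lx = nx/n0 = nx/250: 1, 0.676, 0.52, 0.408, 0.296, 0.196, 0.16, 0.116
q_6 = (l_6 − l_7) / l_6 = (0.16 − 0.116) / 0.16
     = 0.044 / 0.16 = 0.275 → 0.275

0.275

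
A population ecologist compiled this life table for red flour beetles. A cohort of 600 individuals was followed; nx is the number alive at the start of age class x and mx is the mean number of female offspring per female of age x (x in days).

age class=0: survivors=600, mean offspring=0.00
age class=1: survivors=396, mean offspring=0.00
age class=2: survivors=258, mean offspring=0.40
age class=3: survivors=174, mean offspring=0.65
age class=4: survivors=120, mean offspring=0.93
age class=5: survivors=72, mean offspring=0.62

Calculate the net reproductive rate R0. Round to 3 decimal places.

0.621

lx = nx/n0 = nx/600: 1, 0.66, 0.43, 0.29, 0.2, 0.12
lx·mx by age: 0, 0, 0.172, 0.1885, 0.186, 0.0744
R0 = Σ lx·mx = 0.6209 → 0.621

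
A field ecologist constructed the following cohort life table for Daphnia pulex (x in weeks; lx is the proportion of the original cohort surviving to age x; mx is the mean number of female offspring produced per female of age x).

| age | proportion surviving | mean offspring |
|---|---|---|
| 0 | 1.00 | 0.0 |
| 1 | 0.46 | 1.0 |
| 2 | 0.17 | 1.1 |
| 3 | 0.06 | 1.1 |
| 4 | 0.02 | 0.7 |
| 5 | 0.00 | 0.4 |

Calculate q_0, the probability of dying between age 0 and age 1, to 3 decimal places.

q_0 = (l_0 − l_1) / l_0 = (1 − 0.46) / 1
     = 0.54 / 1 = 0.54 → 0.540

0.540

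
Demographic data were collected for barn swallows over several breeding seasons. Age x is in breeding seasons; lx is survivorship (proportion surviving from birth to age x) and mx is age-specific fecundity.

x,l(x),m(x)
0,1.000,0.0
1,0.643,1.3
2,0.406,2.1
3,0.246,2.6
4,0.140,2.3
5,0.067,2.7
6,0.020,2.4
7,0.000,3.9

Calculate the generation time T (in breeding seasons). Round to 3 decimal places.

lx·mx: 0, 0.8359, 0.8526, 0.6396, 0.322, 0.1809, 0.048, 0 → R0 = 2.879
x·lx·mx: 0, 0.8359, 1.7052, 1.9188, 1.288, 0.9045, 0.288, 0 → Σ = 6.9404
T = 6.9404 / 2.879 = 2.410698… → 2.411

2.411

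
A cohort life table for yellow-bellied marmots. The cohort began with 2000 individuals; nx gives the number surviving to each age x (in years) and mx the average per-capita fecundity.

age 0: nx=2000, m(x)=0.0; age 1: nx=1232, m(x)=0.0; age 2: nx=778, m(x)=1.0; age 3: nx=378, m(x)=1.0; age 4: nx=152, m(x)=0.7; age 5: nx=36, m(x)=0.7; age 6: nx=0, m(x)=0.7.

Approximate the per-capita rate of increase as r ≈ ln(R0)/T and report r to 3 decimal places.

-0.175

lx = nx/n0 = nx/2000: 1, 0.616, 0.389, 0.189, 0.076, 0.018, 0
R0 = Σ lx·mx = 0 + 0 + 0.389 + 0.189 + 0.0532 + 0.0126 + 0 = 0.6438
Σ x·lx·mx = 1.6208; T = 1.6208/0.6438 = 2.51755…
r ≈ ln(R0)/T = ln(0.6438)/2.51755… = -0.17492… → -0.175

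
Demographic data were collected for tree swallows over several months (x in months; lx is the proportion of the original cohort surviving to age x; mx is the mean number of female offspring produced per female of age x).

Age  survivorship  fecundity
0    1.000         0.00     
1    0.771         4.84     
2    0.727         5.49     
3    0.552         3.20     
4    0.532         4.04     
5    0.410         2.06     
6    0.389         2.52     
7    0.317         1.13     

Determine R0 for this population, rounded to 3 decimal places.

13.822

lx·mx by age: 0, 3.73164, 3.99123, 1.7664, 2.14928, 0.8446, 0.98028, 0.35821
R0 = Σ lx·mx = 13.82164 → 13.822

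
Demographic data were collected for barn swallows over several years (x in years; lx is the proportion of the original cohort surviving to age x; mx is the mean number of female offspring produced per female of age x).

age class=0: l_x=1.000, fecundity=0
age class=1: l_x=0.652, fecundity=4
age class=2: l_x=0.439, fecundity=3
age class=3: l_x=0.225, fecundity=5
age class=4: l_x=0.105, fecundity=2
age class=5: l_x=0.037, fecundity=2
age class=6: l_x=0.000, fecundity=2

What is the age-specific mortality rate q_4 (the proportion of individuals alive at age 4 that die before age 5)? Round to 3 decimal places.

0.648

q_4 = (l_4 − l_5) / l_4 = (0.105 − 0.037) / 0.105
     = 0.068 / 0.105 = 0.647619… → 0.648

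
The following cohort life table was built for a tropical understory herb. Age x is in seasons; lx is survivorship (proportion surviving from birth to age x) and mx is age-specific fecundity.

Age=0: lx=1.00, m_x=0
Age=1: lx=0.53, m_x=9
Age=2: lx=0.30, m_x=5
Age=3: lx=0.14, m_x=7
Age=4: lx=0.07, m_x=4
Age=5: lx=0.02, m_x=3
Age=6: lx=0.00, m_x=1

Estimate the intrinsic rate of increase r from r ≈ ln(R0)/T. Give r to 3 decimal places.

R0 = Σ lx·mx = 0 + 4.77 + 1.5 + 0.98 + 0.28 + 0.06 + 0 = 7.59
Σ x·lx·mx = 12.13; T = 12.13/7.59 = 1.59816…
r ≈ ln(R0)/T = ln(7.59)/1.59816… = 1.26823… → 1.268

1.268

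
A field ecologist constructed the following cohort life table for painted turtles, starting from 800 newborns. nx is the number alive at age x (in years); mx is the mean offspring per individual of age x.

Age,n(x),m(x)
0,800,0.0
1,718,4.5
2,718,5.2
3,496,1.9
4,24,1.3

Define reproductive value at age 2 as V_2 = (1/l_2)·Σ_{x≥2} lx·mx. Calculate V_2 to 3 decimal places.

6.556

lx = nx/n0 = nx/800: 1, 0.8975, 0.8975, 0.62, 0.03
lx·mx for x ≥ 2: 4.667, 1.178, 0.039 → sum = 5.884
V_2 = 5.884 / l_2 = 5.884 / 0.8975 = 6.555989… → 6.556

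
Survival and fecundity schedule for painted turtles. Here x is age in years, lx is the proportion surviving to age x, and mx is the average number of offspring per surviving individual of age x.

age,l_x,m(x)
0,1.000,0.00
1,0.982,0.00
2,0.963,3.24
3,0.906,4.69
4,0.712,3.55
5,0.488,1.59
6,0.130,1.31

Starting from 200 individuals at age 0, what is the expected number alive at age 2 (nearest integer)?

193

Expected survivors = N0 · l_2 = 200 × 0.963 = 192.6 → 193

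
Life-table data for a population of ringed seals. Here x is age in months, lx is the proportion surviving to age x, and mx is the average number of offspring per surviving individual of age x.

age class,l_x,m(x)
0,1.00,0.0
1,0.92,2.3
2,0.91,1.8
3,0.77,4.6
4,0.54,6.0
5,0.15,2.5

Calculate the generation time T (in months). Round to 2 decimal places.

2.83

lx·mx: 0, 2.116, 1.638, 3.542, 3.24, 0.375 → R0 = 10.911
x·lx·mx: 0, 2.116, 3.276, 10.626, 12.96, 1.875 → Σ = 30.853
T = 30.853 / 10.911 = 2.827697… → 2.83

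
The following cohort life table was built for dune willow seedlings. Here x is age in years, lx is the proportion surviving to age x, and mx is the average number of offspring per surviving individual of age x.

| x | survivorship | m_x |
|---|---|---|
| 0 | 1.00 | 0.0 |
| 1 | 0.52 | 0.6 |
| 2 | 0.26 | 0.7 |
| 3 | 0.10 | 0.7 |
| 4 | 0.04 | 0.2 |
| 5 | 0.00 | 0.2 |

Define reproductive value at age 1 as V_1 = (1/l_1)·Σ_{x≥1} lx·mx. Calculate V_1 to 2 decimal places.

lx·mx for x ≥ 1: 0.312, 0.182, 0.07, 0.008, 0 → sum = 0.572
V_1 = 0.572 / l_1 = 0.572 / 0.52 = 1.1 → 1.10

1.10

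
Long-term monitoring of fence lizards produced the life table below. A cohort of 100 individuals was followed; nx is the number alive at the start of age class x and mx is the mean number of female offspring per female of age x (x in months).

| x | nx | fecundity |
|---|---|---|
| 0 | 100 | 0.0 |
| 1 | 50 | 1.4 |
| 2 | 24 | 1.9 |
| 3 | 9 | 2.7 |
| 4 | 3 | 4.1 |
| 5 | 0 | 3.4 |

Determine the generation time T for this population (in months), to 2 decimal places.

1.86

lx = nx/n0 = nx/100: 1, 0.5, 0.24, 0.09, 0.03, 0
lx·mx: 0, 0.7, 0.456, 0.243, 0.123, 0 → R0 = 1.522
x·lx·mx: 0, 0.7, 0.912, 0.729, 0.492, 0 → Σ = 2.833
T = 2.833 / 1.522 = 1.861367… → 1.86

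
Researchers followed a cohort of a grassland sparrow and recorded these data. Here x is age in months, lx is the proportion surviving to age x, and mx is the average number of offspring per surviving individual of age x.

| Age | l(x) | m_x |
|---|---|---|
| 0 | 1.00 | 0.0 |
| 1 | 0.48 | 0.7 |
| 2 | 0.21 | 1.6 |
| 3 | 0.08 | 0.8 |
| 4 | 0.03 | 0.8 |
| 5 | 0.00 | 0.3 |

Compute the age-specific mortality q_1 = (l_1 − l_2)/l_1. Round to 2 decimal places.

0.56

q_1 = (l_1 − l_2) / l_1 = (0.48 − 0.21) / 0.48
     = 0.27 / 0.48 = 0.5625 → 0.56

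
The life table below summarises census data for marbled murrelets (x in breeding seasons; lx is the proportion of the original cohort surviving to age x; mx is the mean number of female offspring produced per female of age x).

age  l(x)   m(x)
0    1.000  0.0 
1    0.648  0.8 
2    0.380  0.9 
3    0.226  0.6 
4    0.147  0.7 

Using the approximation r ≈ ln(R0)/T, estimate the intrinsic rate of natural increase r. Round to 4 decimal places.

R0 = Σ lx·mx = 0 + 0.5184 + 0.342 + 0.1356 + 0.1029 = 1.0989
Σ x·lx·mx = 2.0208; T = 2.0208/1.0989 = 1.83893…
r ≈ ln(R0)/T = ln(1.0989)/1.83893… = 0.051285… → 0.0513

0.0513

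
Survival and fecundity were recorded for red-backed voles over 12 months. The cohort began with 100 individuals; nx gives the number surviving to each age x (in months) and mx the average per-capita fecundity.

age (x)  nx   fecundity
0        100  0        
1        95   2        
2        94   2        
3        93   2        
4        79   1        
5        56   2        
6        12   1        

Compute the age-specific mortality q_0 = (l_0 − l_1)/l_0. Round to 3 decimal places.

0.050

lx = nx/n0 = nx/100: 1, 0.95, 0.94, 0.93, 0.79, 0.56, 0.12
q_0 = (l_0 − l_1) / l_0 = (1 − 0.95) / 1
     = 0.05 / 1 = 0.05 → 0.050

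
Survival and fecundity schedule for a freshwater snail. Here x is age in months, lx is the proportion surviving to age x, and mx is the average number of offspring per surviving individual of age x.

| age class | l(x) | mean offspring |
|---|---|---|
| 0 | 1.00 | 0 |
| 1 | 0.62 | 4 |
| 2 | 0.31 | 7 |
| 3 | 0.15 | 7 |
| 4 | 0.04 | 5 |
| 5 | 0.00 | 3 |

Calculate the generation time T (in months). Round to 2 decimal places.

1.83

lx·mx: 0, 2.48, 2.17, 1.05, 0.2, 0 → R0 = 5.9
x·lx·mx: 0, 2.48, 4.34, 3.15, 0.8, 0 → Σ = 10.77
T = 10.77 / 5.9 = 1.825424… → 1.83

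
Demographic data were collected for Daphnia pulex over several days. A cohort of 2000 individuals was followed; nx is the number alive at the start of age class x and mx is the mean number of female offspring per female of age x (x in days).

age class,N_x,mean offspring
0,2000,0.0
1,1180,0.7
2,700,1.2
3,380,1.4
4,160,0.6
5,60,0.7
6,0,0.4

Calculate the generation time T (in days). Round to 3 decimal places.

2.010

lx = nx/n0 = nx/2000: 1, 0.59, 0.35, 0.19, 0.08, 0.03, 0
lx·mx: 0, 0.413, 0.42, 0.266, 0.048, 0.021, 0 → R0 = 1.168
x·lx·mx: 0, 0.413, 0.84, 0.798, 0.192, 0.105, 0 → Σ = 2.348
T = 2.348 / 1.168 = 2.010274… → 2.010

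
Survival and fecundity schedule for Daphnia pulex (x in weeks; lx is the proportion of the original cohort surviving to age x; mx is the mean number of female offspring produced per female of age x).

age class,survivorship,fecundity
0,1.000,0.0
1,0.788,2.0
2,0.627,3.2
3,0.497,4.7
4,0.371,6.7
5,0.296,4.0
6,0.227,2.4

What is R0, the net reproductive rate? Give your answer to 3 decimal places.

10.133

lx·mx by age: 0, 1.576, 2.0064, 2.3359, 2.4857, 1.184, 0.5448
R0 = Σ lx·mx = 10.1328 → 10.133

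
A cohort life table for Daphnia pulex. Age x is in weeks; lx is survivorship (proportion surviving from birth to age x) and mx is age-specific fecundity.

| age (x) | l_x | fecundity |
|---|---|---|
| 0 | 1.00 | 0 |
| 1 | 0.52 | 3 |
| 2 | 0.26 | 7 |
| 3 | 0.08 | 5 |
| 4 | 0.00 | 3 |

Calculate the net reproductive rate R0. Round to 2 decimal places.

lx·mx by age: 0, 1.56, 1.82, 0.4, 0
R0 = Σ lx·mx = 3.78 → 3.78

3.78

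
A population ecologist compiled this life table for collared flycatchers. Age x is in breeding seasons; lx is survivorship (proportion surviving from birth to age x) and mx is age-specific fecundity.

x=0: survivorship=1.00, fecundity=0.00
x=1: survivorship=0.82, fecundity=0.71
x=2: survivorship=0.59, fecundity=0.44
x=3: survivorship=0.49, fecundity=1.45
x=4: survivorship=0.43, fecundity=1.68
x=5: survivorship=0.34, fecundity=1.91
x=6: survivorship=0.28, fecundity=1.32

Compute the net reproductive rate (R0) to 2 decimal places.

lx·mx by age: 0, 0.5822, 0.2596, 0.7105, 0.7224, 0.6494, 0.3696
R0 = Σ lx·mx = 3.2937 → 3.29

3.29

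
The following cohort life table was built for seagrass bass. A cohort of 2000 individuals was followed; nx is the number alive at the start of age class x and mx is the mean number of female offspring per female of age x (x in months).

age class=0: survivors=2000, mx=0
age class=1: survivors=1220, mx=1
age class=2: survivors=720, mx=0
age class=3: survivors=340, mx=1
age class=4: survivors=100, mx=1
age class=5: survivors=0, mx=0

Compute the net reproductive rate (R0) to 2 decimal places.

lx = nx/n0 = nx/2000: 1, 0.61, 0.36, 0.17, 0.05, 0
lx·mx by age: 0, 0.61, 0, 0.17, 0.05, 0
R0 = Σ lx·mx = 0.83 → 0.83

0.83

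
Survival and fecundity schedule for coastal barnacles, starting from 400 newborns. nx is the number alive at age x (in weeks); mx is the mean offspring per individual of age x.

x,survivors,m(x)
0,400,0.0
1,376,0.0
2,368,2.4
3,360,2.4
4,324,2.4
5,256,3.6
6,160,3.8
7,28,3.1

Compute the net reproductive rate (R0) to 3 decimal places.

lx = nx/n0 = nx/400: 1, 0.94, 0.92, 0.9, 0.81, 0.64, 0.4, 0.07
lx·mx by age: 0, 0, 2.208, 2.16, 1.944, 2.304, 1.52, 0.217
R0 = Σ lx·mx = 10.353 → 10.353

10.353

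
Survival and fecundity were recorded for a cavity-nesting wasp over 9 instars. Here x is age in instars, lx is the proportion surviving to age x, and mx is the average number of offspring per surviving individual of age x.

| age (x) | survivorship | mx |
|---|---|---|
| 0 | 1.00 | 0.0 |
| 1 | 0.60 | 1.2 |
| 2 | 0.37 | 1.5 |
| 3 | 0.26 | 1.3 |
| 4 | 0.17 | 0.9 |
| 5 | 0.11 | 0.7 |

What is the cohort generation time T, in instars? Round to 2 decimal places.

2.08

lx·mx: 0, 0.72, 0.555, 0.338, 0.153, 0.077 → R0 = 1.843
x·lx·mx: 0, 0.72, 1.11, 1.014, 0.612, 0.385 → Σ = 3.841
T = 3.841 / 1.843 = 2.084102… → 2.08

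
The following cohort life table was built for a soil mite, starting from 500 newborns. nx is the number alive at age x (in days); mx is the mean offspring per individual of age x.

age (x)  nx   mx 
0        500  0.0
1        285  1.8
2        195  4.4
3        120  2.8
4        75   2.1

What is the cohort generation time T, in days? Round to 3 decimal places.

lx = nx/n0 = nx/500: 1, 0.57, 0.39, 0.24, 0.15
lx·mx: 0, 1.026, 1.716, 0.672, 0.315 → R0 = 3.729
x·lx·mx: 0, 1.026, 3.432, 2.016, 1.26 → Σ = 7.734
T = 7.734 / 3.729 = 2.074014… → 2.074

2.074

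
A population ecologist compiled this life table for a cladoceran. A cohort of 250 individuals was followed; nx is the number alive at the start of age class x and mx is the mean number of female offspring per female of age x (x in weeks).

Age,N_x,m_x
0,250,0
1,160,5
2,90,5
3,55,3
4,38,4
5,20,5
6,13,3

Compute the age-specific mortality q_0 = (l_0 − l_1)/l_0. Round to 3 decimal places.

0.360

lx = nx/n0 = nx/250: 1, 0.64, 0.36, 0.22, 0.152, 0.08, 0.052
q_0 = (l_0 − l_1) / l_0 = (1 − 0.64) / 1
     = 0.36 / 1 = 0.36 → 0.360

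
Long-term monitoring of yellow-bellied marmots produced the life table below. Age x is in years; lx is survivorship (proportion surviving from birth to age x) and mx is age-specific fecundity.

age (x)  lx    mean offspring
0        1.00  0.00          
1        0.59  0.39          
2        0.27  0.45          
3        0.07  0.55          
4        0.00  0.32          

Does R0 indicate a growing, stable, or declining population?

declining

R0 = Σ lx·mx = 0 + 0.2301 + 0.1215 + 0.0385 + 0 = 0.3901
R0 < 1, so the population is declining.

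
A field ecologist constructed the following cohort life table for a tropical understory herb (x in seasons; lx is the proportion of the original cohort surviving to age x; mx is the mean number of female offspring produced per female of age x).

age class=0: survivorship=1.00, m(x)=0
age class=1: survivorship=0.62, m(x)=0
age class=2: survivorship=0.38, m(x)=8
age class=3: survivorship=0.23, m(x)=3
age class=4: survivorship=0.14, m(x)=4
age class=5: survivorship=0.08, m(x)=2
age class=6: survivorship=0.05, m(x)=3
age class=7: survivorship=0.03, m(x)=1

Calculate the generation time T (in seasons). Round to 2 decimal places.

2.66

lx·mx: 0, 0, 3.04, 0.69, 0.56, 0.16, 0.15, 0.03 → R0 = 4.63
x·lx·mx: 0, 0, 6.08, 2.07, 2.24, 0.8, 0.9, 0.21 → Σ = 12.3
T = 12.3 / 4.63 = 2.656587… → 2.66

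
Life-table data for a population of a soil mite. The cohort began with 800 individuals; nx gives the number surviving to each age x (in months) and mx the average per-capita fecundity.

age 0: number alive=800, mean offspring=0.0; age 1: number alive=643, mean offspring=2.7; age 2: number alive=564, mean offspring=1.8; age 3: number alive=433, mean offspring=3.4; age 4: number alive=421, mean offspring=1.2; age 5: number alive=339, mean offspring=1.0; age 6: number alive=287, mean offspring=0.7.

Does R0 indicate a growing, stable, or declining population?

growing

lx = nx/n0 = nx/800: 1, 0.80375, 0.705, 0.54125, 0.52625, 0.42375, 0.35875
R0 = Σ lx·mx = 0 + 2.170125 + 1.269 + 1.84025 + 0.6315 + 0.42375 + 0.251125 = 6.58575
R0 > 1, so the population is growing.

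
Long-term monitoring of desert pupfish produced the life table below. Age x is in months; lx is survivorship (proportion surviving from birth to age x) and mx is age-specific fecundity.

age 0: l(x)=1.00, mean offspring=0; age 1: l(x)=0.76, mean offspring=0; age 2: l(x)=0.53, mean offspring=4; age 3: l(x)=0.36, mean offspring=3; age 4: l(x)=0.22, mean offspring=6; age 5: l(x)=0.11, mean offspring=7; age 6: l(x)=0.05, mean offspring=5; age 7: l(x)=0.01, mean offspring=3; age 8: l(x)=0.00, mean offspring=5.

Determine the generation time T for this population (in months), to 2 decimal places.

lx·mx: 0, 0, 2.12, 1.08, 1.32, 0.77, 0.25, 0.03, 0 → R0 = 5.57
x·lx·mx: 0, 0, 4.24, 3.24, 5.28, 3.85, 1.5, 0.21, 0 → Σ = 18.32
T = 18.32 / 5.57 = 3.289048… → 3.29

3.29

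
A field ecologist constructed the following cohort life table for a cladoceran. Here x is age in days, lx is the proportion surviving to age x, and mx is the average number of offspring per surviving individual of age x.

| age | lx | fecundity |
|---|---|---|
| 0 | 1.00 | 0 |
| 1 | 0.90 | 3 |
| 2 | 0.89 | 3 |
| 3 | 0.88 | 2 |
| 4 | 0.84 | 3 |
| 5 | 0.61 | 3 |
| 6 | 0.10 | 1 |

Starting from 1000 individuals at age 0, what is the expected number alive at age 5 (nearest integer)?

610

Expected survivors = N0 · l_5 = 1000 × 0.61 = 610 → 610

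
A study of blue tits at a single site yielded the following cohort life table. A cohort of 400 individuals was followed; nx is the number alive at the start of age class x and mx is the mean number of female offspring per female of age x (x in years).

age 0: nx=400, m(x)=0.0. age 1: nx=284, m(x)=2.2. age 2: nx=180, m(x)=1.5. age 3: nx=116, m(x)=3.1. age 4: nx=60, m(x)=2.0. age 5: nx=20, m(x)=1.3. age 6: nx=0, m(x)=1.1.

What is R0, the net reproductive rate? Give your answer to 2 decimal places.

lx = nx/n0 = nx/400: 1, 0.71, 0.45, 0.29, 0.15, 0.05, 0
lx·mx by age: 0, 1.562, 0.675, 0.899, 0.3, 0.065, 0
R0 = Σ lx·mx = 3.501 → 3.50

3.50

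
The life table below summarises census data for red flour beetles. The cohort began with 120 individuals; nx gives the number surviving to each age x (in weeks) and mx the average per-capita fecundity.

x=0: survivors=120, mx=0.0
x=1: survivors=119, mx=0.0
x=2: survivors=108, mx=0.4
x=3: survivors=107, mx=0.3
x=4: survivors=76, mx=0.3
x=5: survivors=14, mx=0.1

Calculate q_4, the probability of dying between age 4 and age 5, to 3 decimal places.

lx = nx/n0 = nx/120: 1, 0.99167…, 0.9, 0.89167…, 0.63333…, 0.11667…
q_4 = (l_4 − l_5) / l_4 = (0.633333… − 0.116667…) / 0.633333…
     = 0.516667… / 0.633333… = 0.815789… → 0.816

0.816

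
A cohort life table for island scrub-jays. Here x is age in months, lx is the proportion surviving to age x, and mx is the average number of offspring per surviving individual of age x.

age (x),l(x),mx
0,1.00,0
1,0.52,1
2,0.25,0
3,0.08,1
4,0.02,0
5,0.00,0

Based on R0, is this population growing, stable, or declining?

declining

R0 = Σ lx·mx = 0 + 0.52 + 0 + 0.08 + 0 + 0 = 0.6
R0 < 1, so the population is declining.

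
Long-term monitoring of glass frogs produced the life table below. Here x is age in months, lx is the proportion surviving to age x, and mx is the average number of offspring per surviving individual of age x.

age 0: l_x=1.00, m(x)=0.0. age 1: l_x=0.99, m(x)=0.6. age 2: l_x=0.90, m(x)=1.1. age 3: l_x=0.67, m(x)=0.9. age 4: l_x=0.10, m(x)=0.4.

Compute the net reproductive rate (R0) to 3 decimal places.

2.227

lx·mx by age: 0, 0.594, 0.99, 0.603, 0.04
R0 = Σ lx·mx = 2.227 → 2.227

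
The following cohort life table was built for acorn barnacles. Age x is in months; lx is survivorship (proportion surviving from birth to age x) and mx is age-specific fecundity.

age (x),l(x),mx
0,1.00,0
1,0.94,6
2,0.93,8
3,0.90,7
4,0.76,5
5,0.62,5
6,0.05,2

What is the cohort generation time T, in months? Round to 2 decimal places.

lx·mx: 0, 5.64, 7.44, 6.3, 3.8, 3.1, 0.1 → R0 = 26.38
x·lx·mx: 0, 5.64, 14.88, 18.9, 15.2, 15.5, 0.6 → Σ = 70.72
T = 70.72 / 26.38 = 2.680819… → 2.68

2.68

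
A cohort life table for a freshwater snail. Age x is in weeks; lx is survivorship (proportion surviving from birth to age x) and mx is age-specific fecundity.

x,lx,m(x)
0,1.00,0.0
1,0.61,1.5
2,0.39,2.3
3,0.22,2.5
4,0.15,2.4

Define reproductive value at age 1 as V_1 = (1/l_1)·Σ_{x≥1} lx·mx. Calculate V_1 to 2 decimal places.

4.46

lx·mx for x ≥ 1: 0.915, 0.897, 0.55, 0.36 → sum = 2.722
V_1 = 2.722 / l_1 = 2.722 / 0.61 = 4.462295… → 4.46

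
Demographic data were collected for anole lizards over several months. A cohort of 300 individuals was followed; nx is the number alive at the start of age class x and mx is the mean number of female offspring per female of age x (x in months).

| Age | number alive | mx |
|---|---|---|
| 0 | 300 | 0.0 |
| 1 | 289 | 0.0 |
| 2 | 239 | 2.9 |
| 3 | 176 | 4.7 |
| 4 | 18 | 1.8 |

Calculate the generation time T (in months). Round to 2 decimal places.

2.57

lx = nx/n0 = nx/300: 1, 0.96333…, 0.79667…, 0.58667…, 0.06
lx·mx: 0, 0, 2.310333…, 2.757333…, 0.108 → R0 = 5.175667…
x·lx·mx: 0, 0, 4.620667…, 8.272…, 0.432 → Σ = 13.324667…
T = 13.324667… / 5.175667… = 2.574483… → 2.57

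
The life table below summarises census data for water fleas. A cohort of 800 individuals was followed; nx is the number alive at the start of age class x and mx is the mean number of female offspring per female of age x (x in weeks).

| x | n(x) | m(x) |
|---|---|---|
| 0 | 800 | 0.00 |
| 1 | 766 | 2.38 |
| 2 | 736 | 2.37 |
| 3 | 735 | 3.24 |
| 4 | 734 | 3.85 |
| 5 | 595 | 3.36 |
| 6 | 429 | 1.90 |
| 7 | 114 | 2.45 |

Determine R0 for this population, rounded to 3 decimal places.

14.835

lx = nx/n0 = nx/800: 1, 0.9575, 0.92, 0.91875, 0.9175, 0.74375, 0.53625, 0.1425
lx·mx by age: 0, 2.27885, 2.1804, 2.97675…, 3.532375, 2.499…, 1.018875…, 0.349125
R0 = Σ lx·mx = 14.835375… → 14.835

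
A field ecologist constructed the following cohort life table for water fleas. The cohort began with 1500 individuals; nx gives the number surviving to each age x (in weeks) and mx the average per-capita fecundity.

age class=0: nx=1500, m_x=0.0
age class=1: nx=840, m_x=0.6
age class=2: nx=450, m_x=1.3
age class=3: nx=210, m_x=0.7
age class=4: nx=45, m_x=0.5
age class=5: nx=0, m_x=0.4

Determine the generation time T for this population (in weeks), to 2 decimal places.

1.75

lx = nx/n0 = nx/1500: 1, 0.56, 0.3, 0.14, 0.03, 0
lx·mx: 0, 0.336, 0.39, 0.098, 0.015, 0 → R0 = 0.839
x·lx·mx: 0, 0.336, 0.78, 0.294, 0.06, 0 → Σ = 1.47
T = 1.47 / 0.839 = 1.752086… → 1.75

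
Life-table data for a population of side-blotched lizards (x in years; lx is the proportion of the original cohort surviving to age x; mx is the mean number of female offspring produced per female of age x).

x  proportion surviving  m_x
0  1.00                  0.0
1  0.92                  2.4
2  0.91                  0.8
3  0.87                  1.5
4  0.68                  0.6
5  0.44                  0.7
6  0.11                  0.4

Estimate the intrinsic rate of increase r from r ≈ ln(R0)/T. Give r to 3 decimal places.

0.731

R0 = Σ lx·mx = 0 + 2.208 + 0.728 + 1.305 + 0.408 + 0.308 + 0.044 = 5.001
Σ x·lx·mx = 11.015; T = 11.015/5.001 = 2.20256…
r ≈ ln(R0)/T = ln(5.001)/2.20256… = 0.7308… → 0.731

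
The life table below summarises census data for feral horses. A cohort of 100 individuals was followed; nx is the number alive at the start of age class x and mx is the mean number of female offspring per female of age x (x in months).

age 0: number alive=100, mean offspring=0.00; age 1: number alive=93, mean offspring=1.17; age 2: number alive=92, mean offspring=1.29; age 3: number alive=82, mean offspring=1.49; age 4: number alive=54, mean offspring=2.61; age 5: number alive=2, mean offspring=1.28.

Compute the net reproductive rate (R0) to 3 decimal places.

lx = nx/n0 = nx/100: 1, 0.93, 0.92, 0.82, 0.54, 0.02
lx·mx by age: 0, 1.0881, 1.1868, 1.2218, 1.4094, 0.0256
R0 = Σ lx·mx = 4.9317 → 4.932

4.932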